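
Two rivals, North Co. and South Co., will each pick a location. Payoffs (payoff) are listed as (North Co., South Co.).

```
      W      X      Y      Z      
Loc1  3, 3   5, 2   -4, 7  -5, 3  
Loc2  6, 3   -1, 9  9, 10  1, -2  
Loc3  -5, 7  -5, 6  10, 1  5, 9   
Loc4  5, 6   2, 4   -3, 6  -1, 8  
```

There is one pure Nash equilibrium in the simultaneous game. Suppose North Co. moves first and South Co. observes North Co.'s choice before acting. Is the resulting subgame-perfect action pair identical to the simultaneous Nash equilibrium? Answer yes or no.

no

Work backward from South Co.'s decision.
- Loc1: South Co. compares 3, 2, 7, 3 and picks Y; North Co. would get -4.
- Loc2: South Co. compares 3, 9, 10, -2 and picks Y; North Co. would get 9.
- Loc3: South Co. compares 7, 6, 1, 9 and picks Z; North Co. would get 5.
- Loc4: South Co. compares 6, 4, 6, 8 and picks Z; North Co. would get -1.
North Co.'s induced payoffs are -4, 9, 5, -1, so North Co. commits to Loc2. Subgame-perfect outcome: (Loc2, Y) with payoffs (9, 10).
Now find the simultaneous Nash equilibrium.
North Co.'s best replies: W→Loc2; X→Loc1; Y→Loc3; Z→Loc3.
South Co.'s best replies: Loc1→Y; Loc2→Y; Loc3→Z; Loc4→Z.
Only (Loc3, Z) has each player best-responding; Nash payoffs (5, 9).
Sequential outcome (Loc2, Y) differs from the Nash profile (Loc3, Z).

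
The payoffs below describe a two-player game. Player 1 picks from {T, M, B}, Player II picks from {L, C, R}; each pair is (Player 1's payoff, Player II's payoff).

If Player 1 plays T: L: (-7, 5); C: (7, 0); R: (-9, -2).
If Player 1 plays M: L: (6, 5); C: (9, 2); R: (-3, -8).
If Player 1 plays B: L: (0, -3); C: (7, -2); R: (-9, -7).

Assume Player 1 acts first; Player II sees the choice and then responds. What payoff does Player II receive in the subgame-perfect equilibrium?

Backward induction with Player 1 moving first.
- T: BR = L, leader payoff -7.
- M: BR = L, leader payoff 6.
- B: BR = C, leader payoff 7.
Maximizing over -7, 6, 7, Player 1 chooses B. Subgame-perfect outcome: (B, C) with payoffs (7, -2).

-2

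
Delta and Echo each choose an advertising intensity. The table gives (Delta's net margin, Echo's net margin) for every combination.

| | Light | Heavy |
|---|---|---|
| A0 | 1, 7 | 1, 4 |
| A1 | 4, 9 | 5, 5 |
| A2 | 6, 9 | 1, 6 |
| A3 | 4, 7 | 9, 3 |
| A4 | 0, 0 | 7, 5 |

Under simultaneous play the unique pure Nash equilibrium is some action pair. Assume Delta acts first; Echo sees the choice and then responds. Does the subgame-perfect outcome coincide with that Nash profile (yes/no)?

Echo best-responds to each possible Delta move:
- A0: BR = Light, leader payoff 1.
- A1: BR = Light, leader payoff 4.
- A2: BR = Light, leader payoff 6.
- A3: BR = Light, leader payoff 4.
- A4: BR = Heavy, leader payoff 7.
Delta's induced payoffs are 1, 4, 6, 4, 7, so Delta commits to A4. Subgame-perfect outcome: (A4, Heavy) with payoffs (7, 5).
Now find the simultaneous Nash equilibrium.
Delta's best replies: Light→A2; Heavy→A3.
Echo's best replies: A0→Light; A1→Light; A2→Light; A3→Light; A4→Heavy.
Only (A2, Light) has each player best-responding; Nash payoffs (6, 9).
Sequential outcome (A4, Heavy) differs from the Nash profile (A2, Light).

no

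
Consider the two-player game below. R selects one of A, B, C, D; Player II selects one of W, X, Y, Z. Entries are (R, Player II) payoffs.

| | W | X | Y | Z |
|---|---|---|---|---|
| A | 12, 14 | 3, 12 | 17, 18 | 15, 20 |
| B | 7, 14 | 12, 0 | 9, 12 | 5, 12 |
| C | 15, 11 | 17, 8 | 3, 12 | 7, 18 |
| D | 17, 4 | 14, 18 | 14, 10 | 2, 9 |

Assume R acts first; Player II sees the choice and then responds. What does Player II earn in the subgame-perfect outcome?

Player II best-responds to each possible R move:
- A → Player II plays Z (best of 14, 12, 18, 20); R gets 15.
- B → Player II plays W (best of 14, 0, 12, 12); R gets 7.
- C → Player II plays Z (best of 11, 8, 12, 18); R gets 7.
- D → Player II plays X (best of 4, 18, 10, 9); R gets 14.
Among 15, 7, 7, 14, the best is 15 at A. Subgame-perfect outcome: (A, Z) with payoffs (15, 20).

20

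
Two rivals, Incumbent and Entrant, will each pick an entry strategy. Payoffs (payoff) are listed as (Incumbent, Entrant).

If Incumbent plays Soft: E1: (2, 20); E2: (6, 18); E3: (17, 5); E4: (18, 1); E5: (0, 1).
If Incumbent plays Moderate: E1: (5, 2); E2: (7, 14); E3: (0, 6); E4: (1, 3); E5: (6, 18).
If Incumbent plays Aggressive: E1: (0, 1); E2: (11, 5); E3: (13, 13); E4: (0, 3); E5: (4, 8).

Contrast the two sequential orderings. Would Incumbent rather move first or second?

If Incumbent leads: Entrant's best replies are Soft→E1, Moderate→E5, Aggressive→E3; Incumbent's induced payoffs 2, 6, 13; outcome (Aggressive, E3), payoffs (13, 13).
If Entrant leads: Incumbent's best replies are E1→Moderate, E2→Aggressive, E3→Soft, E4→Soft, E5→Moderate; Entrant's induced payoffs 2, 5, 5, 1, 18; outcome (Moderate, E5), payoffs (6, 18).
Incumbent gets 13 moving first and 6 moving second, so Incumbent prefers to move first.

first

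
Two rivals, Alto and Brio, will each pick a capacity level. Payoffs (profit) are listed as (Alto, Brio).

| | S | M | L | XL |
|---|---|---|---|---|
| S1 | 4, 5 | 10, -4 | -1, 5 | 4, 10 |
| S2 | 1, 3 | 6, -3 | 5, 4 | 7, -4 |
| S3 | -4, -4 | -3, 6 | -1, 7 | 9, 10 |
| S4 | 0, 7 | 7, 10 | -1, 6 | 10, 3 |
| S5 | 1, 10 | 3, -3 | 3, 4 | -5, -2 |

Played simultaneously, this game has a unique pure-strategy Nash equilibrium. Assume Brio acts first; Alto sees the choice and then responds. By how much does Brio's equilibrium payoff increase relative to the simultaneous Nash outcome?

Backward induction with Brio moving first.
- S: BR = S1, leader payoff 5.
- M: BR = S1, leader payoff -4.
- L: BR = S2, leader payoff 4.
- XL: BR = S4, leader payoff 3.
Among 5, -4, 4, 3, the best is 5 at S. Subgame-perfect outcome: (S1, S) with payoffs (4, 5).
Under simultaneous play:
Alto's best replies: S→S1; M→S1; L→S2; XL→S4.
Brio's best replies: S1→XL; S2→L; S3→XL; S4→M; S5→S.
The unique mutual best reply is (S2, L), giving (5, 4).
Brio's commitment gain: 5 − 4 = 1.

1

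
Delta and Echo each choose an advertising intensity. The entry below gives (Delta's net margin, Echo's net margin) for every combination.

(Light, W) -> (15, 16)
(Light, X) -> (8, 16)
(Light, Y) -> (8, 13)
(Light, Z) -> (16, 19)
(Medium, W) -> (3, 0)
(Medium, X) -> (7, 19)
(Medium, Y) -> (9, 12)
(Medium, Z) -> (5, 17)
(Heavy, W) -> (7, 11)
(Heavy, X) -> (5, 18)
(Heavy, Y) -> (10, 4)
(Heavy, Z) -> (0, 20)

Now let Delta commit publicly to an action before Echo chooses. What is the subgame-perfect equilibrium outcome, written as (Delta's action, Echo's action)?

Echo best-responds to each possible Delta move:
- Light → Echo plays Z (best of 16, 16, 13, 19); Delta gets 16.
- Medium → Echo plays X (best of 0, 19, 12, 17); Delta gets 7.
- Heavy → Echo plays Z (best of 11, 18, 4, 20); Delta gets 0.
Maximizing over 16, 7, 0, Delta chooses Light. Subgame-perfect outcome: (Light, Z) with payoffs (16, 19).

(Light, Z)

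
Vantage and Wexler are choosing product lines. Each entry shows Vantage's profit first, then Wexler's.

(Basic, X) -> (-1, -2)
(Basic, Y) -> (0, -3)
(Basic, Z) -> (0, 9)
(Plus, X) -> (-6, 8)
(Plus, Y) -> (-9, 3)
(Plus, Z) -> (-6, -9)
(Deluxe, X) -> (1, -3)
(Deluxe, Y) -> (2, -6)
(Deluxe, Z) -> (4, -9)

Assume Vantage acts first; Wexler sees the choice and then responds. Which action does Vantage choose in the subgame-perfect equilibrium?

Work backward from Wexler's decision.
- Basic: Wexler compares -2, -3, 9 and picks Z; Vantage would get 0.
- Plus: Wexler compares 8, 3, -9 and picks X; Vantage would get -6.
- Deluxe: Wexler compares -3, -6, -9 and picks X; Vantage would get 1.
Among 0, -6, 1, the best is 1 at Deluxe. Subgame-perfect outcome: (Deluxe, X) with payoffs (1, -3).

Deluxe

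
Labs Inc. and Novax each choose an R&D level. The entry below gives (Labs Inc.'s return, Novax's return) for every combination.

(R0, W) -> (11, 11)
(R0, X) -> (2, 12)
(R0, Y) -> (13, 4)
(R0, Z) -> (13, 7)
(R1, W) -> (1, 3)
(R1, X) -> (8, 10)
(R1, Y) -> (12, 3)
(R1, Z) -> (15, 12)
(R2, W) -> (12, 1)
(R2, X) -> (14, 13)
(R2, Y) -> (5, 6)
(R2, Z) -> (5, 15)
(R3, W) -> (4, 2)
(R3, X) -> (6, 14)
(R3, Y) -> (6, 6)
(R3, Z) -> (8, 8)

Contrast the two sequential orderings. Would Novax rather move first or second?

If Labs Inc. leads: Novax's best replies are R0→X, R1→Z, R2→Z, R3→X; Labs Inc.'s induced payoffs 2, 15, 5, 6; outcome (R1, Z), payoffs (15, 12).
If Novax leads: Labs Inc.'s best replies are W→R2, X→R2, Y→R0, Z→R1; Novax's induced payoffs 1, 13, 4, 12; outcome (R2, X), payoffs (14, 13).
Novax gets 13 moving first and 12 moving second, so Novax prefers to move first.

first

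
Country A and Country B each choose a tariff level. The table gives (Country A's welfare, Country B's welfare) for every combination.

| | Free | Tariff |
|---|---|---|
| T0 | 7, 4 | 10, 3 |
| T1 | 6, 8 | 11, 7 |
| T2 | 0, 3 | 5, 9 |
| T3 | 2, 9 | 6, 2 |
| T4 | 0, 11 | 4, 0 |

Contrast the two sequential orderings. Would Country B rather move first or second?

first

If Country A leads: Country B's best replies are T0→Free, T1→Free, T2→Tariff, T3→Free, T4→Free; Country A's induced payoffs 7, 6, 5, 2, 0; outcome (T0, Free), payoffs (7, 4).
If Country B leads: Country A's best replies are Free→T0, Tariff→T1; Country B's induced payoffs 4, 7; outcome (T1, Tariff), payoffs (11, 7).
Country B gets 7 moving first and 4 moving second, so Country B prefers to move first.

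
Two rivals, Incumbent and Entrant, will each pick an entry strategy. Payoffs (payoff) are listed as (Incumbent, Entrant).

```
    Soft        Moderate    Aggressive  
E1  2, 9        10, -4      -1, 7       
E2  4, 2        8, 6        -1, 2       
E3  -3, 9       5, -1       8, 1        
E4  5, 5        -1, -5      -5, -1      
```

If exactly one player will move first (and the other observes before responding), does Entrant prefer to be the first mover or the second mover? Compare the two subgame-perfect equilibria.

If Incumbent leads: Entrant's best replies are E1→Soft, E2→Moderate, E3→Soft, E4→Soft; Incumbent's induced payoffs 2, 8, -3, 5; outcome (E2, Moderate), payoffs (8, 6).
If Entrant leads: Incumbent's best replies are Soft→E4, Moderate→E1, Aggressive→E3; Entrant's induced payoffs 5, -4, 1; outcome (E4, Soft), payoffs (5, 5).
Entrant gets 5 moving first and 6 moving second, so Entrant prefers to move second.

second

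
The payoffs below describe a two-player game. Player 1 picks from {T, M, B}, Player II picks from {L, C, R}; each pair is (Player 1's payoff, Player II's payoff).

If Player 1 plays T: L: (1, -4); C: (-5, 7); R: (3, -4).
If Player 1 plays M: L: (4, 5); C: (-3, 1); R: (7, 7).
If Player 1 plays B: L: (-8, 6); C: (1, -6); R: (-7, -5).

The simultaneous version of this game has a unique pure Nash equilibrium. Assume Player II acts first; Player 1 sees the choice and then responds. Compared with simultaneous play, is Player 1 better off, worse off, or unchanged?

unchanged

Player 1 best-responds to each possible Player II move:
- L: BR = M, leader payoff 5.
- C: BR = B, leader payoff -6.
- R: BR = M, leader payoff 7.
Among 5, -6, 7, the best is 7 at R. Subgame-perfect outcome: (M, R) with payoffs (7, 7).
For the simultaneous game, intersect best replies.
Player 1's best replies: L→M; C→B; R→M.
Player II's best replies: T→C; M→R; B→L.
The unique mutual best reply is (M, R), giving (7, 7).
Player 1 earns 7 sequentially versus 7 at the Nash outcome: unchanged.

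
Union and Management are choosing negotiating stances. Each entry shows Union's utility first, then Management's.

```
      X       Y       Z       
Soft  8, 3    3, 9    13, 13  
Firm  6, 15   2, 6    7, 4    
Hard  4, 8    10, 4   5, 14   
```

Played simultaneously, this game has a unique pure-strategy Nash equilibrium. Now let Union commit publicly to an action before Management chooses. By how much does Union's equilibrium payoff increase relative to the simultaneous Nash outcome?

Solve by backward induction (Union leads).
- Soft → Management plays Z (best of 3, 9, 13); Union gets 13.
- Firm → Management plays X (best of 15, 6, 4); Union gets 6.
- Hard → Management plays Z (best of 8, 4, 14); Union gets 5.
Union's induced payoffs are 13, 6, 5, so Union commits to Soft. Subgame-perfect outcome: (Soft, Z) with payoffs (13, 13).
Under simultaneous play:
Union's best replies: X→Soft; Y→Hard; Z→Soft.
Management's best replies: Soft→Z; Firm→X; Hard→Z.
Only (Soft, Z) has each player best-responding; Nash payoffs (13, 13).
Union's commitment gain: 13 − 13 = 0.

0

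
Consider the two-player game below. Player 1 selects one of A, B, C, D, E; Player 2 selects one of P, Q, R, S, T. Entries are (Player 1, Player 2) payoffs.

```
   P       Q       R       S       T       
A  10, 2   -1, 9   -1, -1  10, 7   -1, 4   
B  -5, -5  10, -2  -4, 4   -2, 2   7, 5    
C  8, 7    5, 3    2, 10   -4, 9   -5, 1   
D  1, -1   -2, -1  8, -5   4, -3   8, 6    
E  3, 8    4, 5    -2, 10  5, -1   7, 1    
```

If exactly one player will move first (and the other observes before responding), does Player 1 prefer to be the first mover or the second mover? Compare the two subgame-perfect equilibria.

second

If Player 1 leads: Player 2's best replies are A→Q, B→T, C→R, D→T, E→R; Player 1's induced payoffs -1, 7, 2, 8, -2; outcome (D, T), payoffs (8, 6).
If Player 2 leads: Player 1's best replies are P→A, Q→B, R→D, S→A, T→D; Player 2's induced payoffs 2, -2, -5, 7, 6; outcome (A, S), payoffs (10, 7).
Player 1 gets 8 moving first and 10 moving second, so Player 1 prefers to move second.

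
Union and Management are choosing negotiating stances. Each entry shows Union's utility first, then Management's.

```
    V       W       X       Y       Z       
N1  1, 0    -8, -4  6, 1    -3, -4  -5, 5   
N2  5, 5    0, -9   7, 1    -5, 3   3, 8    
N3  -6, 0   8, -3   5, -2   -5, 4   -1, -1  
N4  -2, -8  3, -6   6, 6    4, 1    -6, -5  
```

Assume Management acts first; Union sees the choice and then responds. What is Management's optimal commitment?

Z

Union best-responds to each possible Management move:
- V: Union compares 1, 5, -6, -2 and picks N2; Management would get 5.
- W: Union compares -8, 0, 8, 3 and picks N3; Management would get -3.
- X: Union compares 6, 7, 5, 6 and picks N2; Management would get 1.
- Y: Union compares -3, -5, -5, 4 and picks N4; Management would get 1.
- Z: Union compares -5, 3, -1, -6 and picks N2; Management would get 8.
Maximizing over 5, -3, 1, 1, 8, Management chooses Z. Subgame-perfect outcome: (N2, Z) with payoffs (3, 8).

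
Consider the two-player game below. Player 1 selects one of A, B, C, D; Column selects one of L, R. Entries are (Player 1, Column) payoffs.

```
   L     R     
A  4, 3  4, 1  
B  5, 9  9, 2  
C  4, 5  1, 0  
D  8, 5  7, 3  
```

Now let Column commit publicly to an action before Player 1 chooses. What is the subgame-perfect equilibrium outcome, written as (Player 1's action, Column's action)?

(D, L)

Player 1 best-responds to each possible Column move:
- L → Player 1 plays D (best of 4, 5, 4, 8); Column gets 5.
- R → Player 1 plays B (best of 4, 9, 1, 7); Column gets 2.
Maximizing over 5, 2, Column chooses L. Subgame-perfect outcome: (D, L) with payoffs (8, 5).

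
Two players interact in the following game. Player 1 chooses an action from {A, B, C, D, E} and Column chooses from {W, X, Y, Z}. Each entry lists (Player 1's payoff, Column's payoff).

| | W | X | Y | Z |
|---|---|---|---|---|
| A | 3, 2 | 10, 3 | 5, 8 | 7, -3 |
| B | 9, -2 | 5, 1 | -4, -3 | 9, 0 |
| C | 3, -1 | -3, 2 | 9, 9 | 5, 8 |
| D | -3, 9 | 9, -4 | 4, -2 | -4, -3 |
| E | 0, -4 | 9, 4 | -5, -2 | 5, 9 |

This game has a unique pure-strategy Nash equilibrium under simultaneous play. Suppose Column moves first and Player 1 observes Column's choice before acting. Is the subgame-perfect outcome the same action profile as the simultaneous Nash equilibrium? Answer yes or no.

yes

Work backward from Player 1's decision.
- W: Player 1 compares 3, 9, 3, -3, 0 and picks B; Column would get -2.
- X: Player 1 compares 10, 5, -3, 9, 9 and picks A; Column would get 3.
- Y: Player 1 compares 5, -4, 9, 4, -5 and picks C; Column would get 9.
- Z: Player 1 compares 7, 9, 5, -4, 5 and picks B; Column would get 0.
Column's induced payoffs are -2, 3, 9, 0, so Column commits to Y. Subgame-perfect outcome: (C, Y) with payoffs (9, 9).
Now find the simultaneous Nash equilibrium.
Player 1's best replies: W→B; X→A; Y→C; Z→B.
Column's best replies: A→Y; B→X; C→Y; D→W; E→Z.
The unique mutual best reply is (C, Y), giving (9, 9).
Sequential outcome (C, Y) coincides with the Nash profile (C, Y).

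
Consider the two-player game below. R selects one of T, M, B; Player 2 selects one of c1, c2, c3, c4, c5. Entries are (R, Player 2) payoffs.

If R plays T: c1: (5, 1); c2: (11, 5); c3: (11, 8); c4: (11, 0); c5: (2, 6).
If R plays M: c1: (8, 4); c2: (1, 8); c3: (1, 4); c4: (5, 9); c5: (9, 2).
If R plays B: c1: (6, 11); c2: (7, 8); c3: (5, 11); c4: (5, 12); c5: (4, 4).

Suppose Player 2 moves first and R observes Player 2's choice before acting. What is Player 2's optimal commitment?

R best-responds to each possible Player 2 move:
- c1 → R plays M (best of 5, 8, 6); Player 2 gets 4.
- c2 → R plays T (best of 11, 1, 7); Player 2 gets 5.
- c3 → R plays T (best of 11, 1, 5); Player 2 gets 8.
- c4 → R plays T (best of 11, 5, 5); Player 2 gets 0.
- c5 → R plays M (best of 2, 9, 4); Player 2 gets 2.
Maximizing over 4, 5, 8, 0, 2, Player 2 chooses c3. Subgame-perfect outcome: (T, c3) with payoffs (11, 8).

c3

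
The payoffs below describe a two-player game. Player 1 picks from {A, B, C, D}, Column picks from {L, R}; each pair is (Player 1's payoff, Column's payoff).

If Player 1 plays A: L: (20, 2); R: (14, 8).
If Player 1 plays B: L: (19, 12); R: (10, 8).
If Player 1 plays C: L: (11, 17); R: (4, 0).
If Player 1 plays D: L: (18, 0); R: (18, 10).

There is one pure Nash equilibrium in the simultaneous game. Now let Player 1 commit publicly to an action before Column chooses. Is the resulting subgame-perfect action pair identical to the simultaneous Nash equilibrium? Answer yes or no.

no

Column best-responds to each possible Player 1 move:
- A: Column compares 2, 8 and picks R; Player 1 would get 14.
- B: Column compares 12, 8 and picks L; Player 1 would get 19.
- C: Column compares 17, 0 and picks L; Player 1 would get 11.
- D: Column compares 0, 10 and picks R; Player 1 would get 18.
Maximizing over 14, 19, 11, 18, Player 1 chooses B. Subgame-perfect outcome: (B, L) with payoffs (19, 12).
For the simultaneous game, intersect best replies.
Player 1's best replies: L→A; R→D.
Column's best replies: A→R; B→L; C→L; D→R.
The unique mutual best reply is (D, R), giving (18, 10).
Sequential outcome (B, L) differs from the Nash profile (D, R).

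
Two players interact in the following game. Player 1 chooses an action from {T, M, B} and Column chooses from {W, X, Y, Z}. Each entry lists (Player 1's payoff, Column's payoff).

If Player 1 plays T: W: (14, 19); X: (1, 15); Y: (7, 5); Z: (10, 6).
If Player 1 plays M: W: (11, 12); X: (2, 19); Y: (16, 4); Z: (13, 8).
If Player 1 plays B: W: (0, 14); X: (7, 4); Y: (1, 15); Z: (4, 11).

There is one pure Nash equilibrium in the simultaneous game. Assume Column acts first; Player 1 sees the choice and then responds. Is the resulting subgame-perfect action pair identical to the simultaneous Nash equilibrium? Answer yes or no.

Player 1 best-responds to each possible Column move:
- W: BR = T, leader payoff 19.
- X: BR = B, leader payoff 4.
- Y: BR = M, leader payoff 4.
- Z: BR = M, leader payoff 8.
Among 19, 4, 4, 8, the best is 19 at W. Subgame-perfect outcome: (T, W) with payoffs (14, 19).
For the simultaneous game, intersect best replies.
Player 1's best replies: W→T; X→B; Y→M; Z→M.
Column's best replies: T→W; M→X; B→Y.
Only (T, W) has each player best-responding; Nash payoffs (14, 19).
Sequential outcome (T, W) coincides with the Nash profile (T, W).

yes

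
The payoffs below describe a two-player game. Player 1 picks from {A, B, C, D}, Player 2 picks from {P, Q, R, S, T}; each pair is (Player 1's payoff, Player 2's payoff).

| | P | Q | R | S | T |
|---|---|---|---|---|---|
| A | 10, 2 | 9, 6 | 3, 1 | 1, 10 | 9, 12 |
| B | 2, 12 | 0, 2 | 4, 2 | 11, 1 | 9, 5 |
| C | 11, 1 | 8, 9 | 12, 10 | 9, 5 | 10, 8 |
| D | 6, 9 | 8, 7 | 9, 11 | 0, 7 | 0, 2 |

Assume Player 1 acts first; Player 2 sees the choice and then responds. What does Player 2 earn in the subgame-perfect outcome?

10

Backward induction with Player 1 moving first.
- A → Player 2 plays T (best of 2, 6, 1, 10, 12); Player 1 gets 9.
- B → Player 2 plays P (best of 12, 2, 2, 1, 5); Player 1 gets 2.
- C → Player 2 plays R (best of 1, 9, 10, 5, 8); Player 1 gets 12.
- D → Player 2 plays R (best of 9, 7, 11, 7, 2); Player 1 gets 9.
Player 1's induced payoffs are 9, 2, 12, 9, so Player 1 commits to C. Subgame-perfect outcome: (C, R) with payoffs (12, 10).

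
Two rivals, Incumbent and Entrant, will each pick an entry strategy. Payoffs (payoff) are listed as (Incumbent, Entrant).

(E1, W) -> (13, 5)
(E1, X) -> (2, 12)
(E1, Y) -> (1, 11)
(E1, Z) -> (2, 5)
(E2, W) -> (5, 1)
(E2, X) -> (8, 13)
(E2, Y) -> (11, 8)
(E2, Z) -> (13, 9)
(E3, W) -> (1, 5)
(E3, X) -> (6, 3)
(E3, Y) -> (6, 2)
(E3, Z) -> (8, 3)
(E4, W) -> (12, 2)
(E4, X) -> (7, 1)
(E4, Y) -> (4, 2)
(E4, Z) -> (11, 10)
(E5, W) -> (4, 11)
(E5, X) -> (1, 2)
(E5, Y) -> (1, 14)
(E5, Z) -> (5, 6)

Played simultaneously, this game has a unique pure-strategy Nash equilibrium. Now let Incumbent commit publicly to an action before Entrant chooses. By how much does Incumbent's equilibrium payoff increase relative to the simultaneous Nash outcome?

Work backward from Entrant's decision.
- E1 → Entrant plays X (best of 5, 12, 11, 5); Incumbent gets 2.
- E2 → Entrant plays X (best of 1, 13, 8, 9); Incumbent gets 8.
- E3 → Entrant plays W (best of 5, 3, 2, 3); Incumbent gets 1.
- E4 → Entrant plays Z (best of 2, 1, 2, 10); Incumbent gets 11.
- E5 → Entrant plays Y (best of 11, 2, 14, 6); Incumbent gets 1.
Incumbent's induced payoffs are 2, 8, 1, 11, 1, so Incumbent commits to E4. Subgame-perfect outcome: (E4, Z) with payoffs (11, 10).
Now find the simultaneous Nash equilibrium.
Incumbent's best replies: W→E1; X→E2; Y→E2; Z→E2.
Entrant's best replies: E1→X; E2→X; E3→W; E4→Z; E5→Y.
The unique mutual best reply is (E2, X), giving (8, 13).
Incumbent's commitment gain: 11 − 8 = 3.

3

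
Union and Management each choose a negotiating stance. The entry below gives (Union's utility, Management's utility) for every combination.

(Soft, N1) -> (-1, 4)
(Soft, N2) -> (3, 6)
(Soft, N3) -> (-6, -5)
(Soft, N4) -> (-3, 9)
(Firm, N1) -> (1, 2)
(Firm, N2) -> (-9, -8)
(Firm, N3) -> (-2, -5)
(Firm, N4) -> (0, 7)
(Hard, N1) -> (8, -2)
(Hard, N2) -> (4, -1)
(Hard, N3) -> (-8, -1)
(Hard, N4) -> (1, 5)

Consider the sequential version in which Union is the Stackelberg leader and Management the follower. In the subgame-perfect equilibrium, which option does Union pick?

Hard

Work backward from Management's decision.
- Soft: BR = N4, leader payoff -3.
- Firm: BR = N4, leader payoff 0.
- Hard: BR = N4, leader payoff 1.
Among -3, 0, 1, the best is 1 at Hard. Subgame-perfect outcome: (Hard, N4) with payoffs (1, 5).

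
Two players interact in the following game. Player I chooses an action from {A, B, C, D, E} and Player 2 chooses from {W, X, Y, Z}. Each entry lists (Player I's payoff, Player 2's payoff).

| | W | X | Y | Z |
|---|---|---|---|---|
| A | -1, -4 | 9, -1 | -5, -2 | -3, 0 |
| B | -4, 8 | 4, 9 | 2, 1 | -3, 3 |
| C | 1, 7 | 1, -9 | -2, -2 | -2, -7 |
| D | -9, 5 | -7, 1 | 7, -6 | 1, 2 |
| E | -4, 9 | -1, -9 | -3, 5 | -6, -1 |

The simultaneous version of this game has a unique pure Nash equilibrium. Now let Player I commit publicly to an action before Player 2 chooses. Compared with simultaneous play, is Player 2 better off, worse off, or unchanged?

better off

Player 2 best-responds to each possible Player I move:
- A → Player 2 plays Z (best of -4, -1, -2, 0); Player I gets -3.
- B → Player 2 plays X (best of 8, 9, 1, 3); Player I gets 4.
- C → Player 2 plays W (best of 7, -9, -2, -7); Player I gets 1.
- D → Player 2 plays W (best of 5, 1, -6, 2); Player I gets -9.
- E → Player 2 plays W (best of 9, -9, 5, -1); Player I gets -4.
Among -3, 4, 1, -9, -4, the best is 4 at B. Subgame-perfect outcome: (B, X) with payoffs (4, 9).
Under simultaneous play:
Player I's best replies: W→C; X→A; Y→D; Z→D.
Player 2's best replies: A→Z; B→X; C→W; D→W; E→W.
The unique mutual best reply is (C, W), giving (1, 7).
Player 2 earns 9 sequentially versus 7 at the Nash outcome: better off.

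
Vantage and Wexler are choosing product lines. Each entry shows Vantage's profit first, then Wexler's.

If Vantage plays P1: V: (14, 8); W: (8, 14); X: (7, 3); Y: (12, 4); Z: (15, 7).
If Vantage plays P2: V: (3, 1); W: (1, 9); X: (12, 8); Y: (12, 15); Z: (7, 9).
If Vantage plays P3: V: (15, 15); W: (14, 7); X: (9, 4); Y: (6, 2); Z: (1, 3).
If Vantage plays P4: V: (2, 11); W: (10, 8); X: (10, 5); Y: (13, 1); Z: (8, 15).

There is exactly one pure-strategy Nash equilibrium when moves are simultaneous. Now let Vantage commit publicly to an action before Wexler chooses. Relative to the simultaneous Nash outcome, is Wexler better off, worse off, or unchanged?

unchanged

Work backward from Wexler's decision.
- P1 → Wexler plays W (best of 8, 14, 3, 4, 7); Vantage gets 8.
- P2 → Wexler plays Y (best of 1, 9, 8, 15, 9); Vantage gets 12.
- P3 → Wexler plays V (best of 15, 7, 4, 2, 3); Vantage gets 15.
- P4 → Wexler plays Z (best of 11, 8, 5, 1, 15); Vantage gets 8.
Among 8, 12, 15, 8, the best is 15 at P3. Subgame-perfect outcome: (P3, V) with payoffs (15, 15).
Under simultaneous play:
Vantage's best replies: V→P3; W→P3; X→P2; Y→P4; Z→P1.
Wexler's best replies: P1→W; P2→Y; P3→V; P4→Z.
The unique mutual best reply is (P3, V), giving (15, 15).
Wexler earns 15 sequentially versus 15 at the Nash outcome: unchanged.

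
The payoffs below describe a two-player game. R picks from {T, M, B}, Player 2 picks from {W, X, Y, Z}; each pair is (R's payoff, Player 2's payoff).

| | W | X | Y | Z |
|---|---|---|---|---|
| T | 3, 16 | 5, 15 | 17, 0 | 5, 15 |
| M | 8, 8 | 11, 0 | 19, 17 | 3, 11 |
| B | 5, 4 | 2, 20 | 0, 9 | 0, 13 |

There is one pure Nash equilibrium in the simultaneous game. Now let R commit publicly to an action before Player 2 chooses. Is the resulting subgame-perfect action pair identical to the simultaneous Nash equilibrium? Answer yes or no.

Backward induction with R moving first.
- T → Player 2 plays W (best of 16, 15, 0, 15); R gets 3.
- M → Player 2 plays Y (best of 8, 0, 17, 11); R gets 19.
- B → Player 2 plays X (best of 4, 20, 9, 13); R gets 2.
Maximizing over 3, 19, 2, R chooses M. Subgame-perfect outcome: (M, Y) with payoffs (19, 17).
Now find the simultaneous Nash equilibrium.
R's best replies: W→M; X→M; Y→M; Z→T.
Player 2's best replies: T→W; M→Y; B→X.
The unique mutual best reply is (M, Y), giving (19, 17).
Sequential outcome (M, Y) coincides with the Nash profile (M, Y).

yes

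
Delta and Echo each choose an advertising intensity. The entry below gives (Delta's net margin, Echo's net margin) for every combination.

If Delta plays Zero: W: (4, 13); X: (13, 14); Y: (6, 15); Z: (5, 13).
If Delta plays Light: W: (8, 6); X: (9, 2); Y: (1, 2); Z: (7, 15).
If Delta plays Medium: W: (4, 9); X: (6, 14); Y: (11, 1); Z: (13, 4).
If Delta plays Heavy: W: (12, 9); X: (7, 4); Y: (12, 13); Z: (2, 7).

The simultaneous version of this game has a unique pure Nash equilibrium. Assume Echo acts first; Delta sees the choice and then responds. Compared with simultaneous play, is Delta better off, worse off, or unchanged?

better off

Delta best-responds to each possible Echo move:
- W: BR = Heavy, leader payoff 9.
- X: BR = Zero, leader payoff 14.
- Y: BR = Heavy, leader payoff 13.
- Z: BR = Medium, leader payoff 4.
Among 9, 14, 13, 4, the best is 14 at X. Subgame-perfect outcome: (Zero, X) with payoffs (13, 14).
Now find the simultaneous Nash equilibrium.
Delta's best replies: W→Heavy; X→Zero; Y→Heavy; Z→Medium.
Echo's best replies: Zero→Y; Light→Z; Medium→X; Heavy→Y.
Only (Heavy, Y) has each player best-responding; Nash payoffs (12, 13).
Delta earns 13 sequentially versus 12 at the Nash outcome: better off.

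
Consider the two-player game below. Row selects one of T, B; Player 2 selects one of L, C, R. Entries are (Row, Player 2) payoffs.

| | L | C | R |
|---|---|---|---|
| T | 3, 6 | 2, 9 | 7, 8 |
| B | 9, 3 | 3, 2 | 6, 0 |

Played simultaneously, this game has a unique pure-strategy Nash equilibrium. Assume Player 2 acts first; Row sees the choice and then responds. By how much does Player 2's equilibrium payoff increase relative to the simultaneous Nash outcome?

Row best-responds to each possible Player 2 move:
- L: Row compares 3, 9 and picks B; Player 2 would get 3.
- C: Row compares 2, 3 and picks B; Player 2 would get 2.
- R: Row compares 7, 6 and picks T; Player 2 would get 8.
Player 2's induced payoffs are 3, 2, 8, so Player 2 commits to R. Subgame-perfect outcome: (T, R) with payoffs (7, 8).
Now find the simultaneous Nash equilibrium.
Row's best replies: L→B; C→B; R→T.
Player 2's best replies: T→C; B→L.
Only (B, L) has each player best-responding; Nash payoffs (9, 3).
Player 2's commitment gain: 8 − 3 = 5.

5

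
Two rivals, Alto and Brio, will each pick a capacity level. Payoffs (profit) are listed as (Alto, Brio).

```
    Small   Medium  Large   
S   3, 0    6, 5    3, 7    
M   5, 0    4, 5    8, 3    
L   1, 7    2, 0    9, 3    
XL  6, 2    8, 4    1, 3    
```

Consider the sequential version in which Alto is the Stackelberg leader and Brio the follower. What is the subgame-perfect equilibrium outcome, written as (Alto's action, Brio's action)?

Work backward from Brio's decision.
- S → Brio plays Large (best of 0, 5, 7); Alto gets 3.
- M → Brio plays Medium (best of 0, 5, 3); Alto gets 4.
- L → Brio plays Small (best of 7, 0, 3); Alto gets 1.
- XL → Brio plays Medium (best of 2, 4, 3); Alto gets 8.
Alto's induced payoffs are 3, 4, 1, 8, so Alto commits to XL. Subgame-perfect outcome: (XL, Medium) with payoffs (8, 4).

(XL, Medium)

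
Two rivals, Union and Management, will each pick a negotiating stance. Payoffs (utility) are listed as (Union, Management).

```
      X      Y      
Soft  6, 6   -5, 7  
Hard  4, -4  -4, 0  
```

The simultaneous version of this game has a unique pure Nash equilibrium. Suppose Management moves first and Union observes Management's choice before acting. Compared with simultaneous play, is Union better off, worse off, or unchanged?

Backward induction with Management moving first.
- X: BR = Soft, leader payoff 6.
- Y: BR = Hard, leader payoff 0.
Among 6, 0, the best is 6 at X. Subgame-perfect outcome: (Soft, X) with payoffs (6, 6).
Under simultaneous play:
Union's best replies: X→Soft; Y→Hard.
Management's best replies: Soft→Y; Hard→Y.
Only (Hard, Y) has each player best-responding; Nash payoffs (-4, 0).
Union earns 6 sequentially versus -4 at the Nash outcome: better off.

better off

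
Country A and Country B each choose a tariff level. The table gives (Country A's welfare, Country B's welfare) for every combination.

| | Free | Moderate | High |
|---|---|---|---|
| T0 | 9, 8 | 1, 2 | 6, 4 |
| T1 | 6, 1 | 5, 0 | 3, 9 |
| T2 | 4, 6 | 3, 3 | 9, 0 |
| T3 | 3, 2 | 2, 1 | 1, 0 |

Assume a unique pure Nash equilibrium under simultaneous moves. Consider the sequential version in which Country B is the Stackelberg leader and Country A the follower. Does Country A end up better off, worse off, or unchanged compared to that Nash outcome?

Country A best-responds to each possible Country B move:
- Free: BR = T0, leader payoff 8.
- Moderate: BR = T1, leader payoff 0.
- High: BR = T2, leader payoff 0.
Country B's induced payoffs are 8, 0, 0, so Country B commits to Free. Subgame-perfect outcome: (T0, Free) with payoffs (9, 8).
For the simultaneous game, intersect best replies.
Country A's best replies: Free→T0; Moderate→T1; High→T2.
Country B's best replies: T0→Free; T1→High; T2→Free; T3→Free.
Only (T0, Free) has each player best-responding; Nash payoffs (9, 8).
Country A earns 9 sequentially versus 9 at the Nash outcome: unchanged.

unchanged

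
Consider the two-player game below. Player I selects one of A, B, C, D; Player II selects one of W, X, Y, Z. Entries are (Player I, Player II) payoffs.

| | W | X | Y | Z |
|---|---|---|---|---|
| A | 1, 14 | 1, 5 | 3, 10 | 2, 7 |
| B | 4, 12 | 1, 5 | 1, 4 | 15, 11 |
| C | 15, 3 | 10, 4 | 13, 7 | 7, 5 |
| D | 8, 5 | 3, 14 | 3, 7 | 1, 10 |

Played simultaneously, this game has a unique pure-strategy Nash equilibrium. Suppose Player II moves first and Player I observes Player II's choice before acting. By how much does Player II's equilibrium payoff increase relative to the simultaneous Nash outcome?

4

Work backward from Player I's decision.
- W → Player I plays C (best of 1, 4, 15, 8); Player II gets 3.
- X → Player I plays C (best of 1, 1, 10, 3); Player II gets 4.
- Y → Player I plays C (best of 3, 1, 13, 3); Player II gets 7.
- Z → Player I plays B (best of 2, 15, 7, 1); Player II gets 11.
Maximizing over 3, 4, 7, 11, Player II chooses Z. Subgame-perfect outcome: (B, Z) with payoffs (15, 11).
Now find the simultaneous Nash equilibrium.
Player I's best replies: W→C; X→C; Y→C; Z→B.
Player II's best replies: A→W; B→W; C→Y; D→X.
Only (C, Y) has each player best-responding; Nash payoffs (13, 7).
Player II's commitment gain: 11 − 7 = 4.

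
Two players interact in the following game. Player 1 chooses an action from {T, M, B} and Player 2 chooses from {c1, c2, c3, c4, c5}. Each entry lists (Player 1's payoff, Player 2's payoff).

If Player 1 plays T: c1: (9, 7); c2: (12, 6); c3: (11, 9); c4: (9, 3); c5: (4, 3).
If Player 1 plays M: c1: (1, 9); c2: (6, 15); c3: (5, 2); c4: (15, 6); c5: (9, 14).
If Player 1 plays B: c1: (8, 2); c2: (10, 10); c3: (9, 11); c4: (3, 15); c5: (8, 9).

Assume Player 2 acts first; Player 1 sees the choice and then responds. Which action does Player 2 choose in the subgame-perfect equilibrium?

Player 1 best-responds to each possible Player 2 move:
- c1 → Player 1 plays T (best of 9, 1, 8); Player 2 gets 7.
- c2 → Player 1 plays T (best of 12, 6, 10); Player 2 gets 6.
- c3 → Player 1 plays T (best of 11, 5, 9); Player 2 gets 9.
- c4 → Player 1 plays M (best of 9, 15, 3); Player 2 gets 6.
- c5 → Player 1 plays M (best of 4, 9, 8); Player 2 gets 14.
Maximizing over 7, 6, 9, 6, 14, Player 2 chooses c5. Subgame-perfect outcome: (M, c5) with payoffs (9, 14).

c5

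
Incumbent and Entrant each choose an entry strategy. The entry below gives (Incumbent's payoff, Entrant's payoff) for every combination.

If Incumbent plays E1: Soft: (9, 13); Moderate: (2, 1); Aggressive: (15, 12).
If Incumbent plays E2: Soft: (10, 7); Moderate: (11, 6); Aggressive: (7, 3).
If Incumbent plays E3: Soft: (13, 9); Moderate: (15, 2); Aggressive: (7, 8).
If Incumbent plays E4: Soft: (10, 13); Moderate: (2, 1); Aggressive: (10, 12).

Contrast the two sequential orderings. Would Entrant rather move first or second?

first

If Incumbent leads: Entrant's best replies are E1→Soft, E2→Soft, E3→Soft, E4→Soft; Incumbent's induced payoffs 9, 10, 13, 10; outcome (E3, Soft), payoffs (13, 9).
If Entrant leads: Incumbent's best replies are Soft→E3, Moderate→E3, Aggressive→E1; Entrant's induced payoffs 9, 2, 12; outcome (E1, Aggressive), payoffs (15, 12).
Entrant gets 12 moving first and 9 moving second, so Entrant prefers to move first.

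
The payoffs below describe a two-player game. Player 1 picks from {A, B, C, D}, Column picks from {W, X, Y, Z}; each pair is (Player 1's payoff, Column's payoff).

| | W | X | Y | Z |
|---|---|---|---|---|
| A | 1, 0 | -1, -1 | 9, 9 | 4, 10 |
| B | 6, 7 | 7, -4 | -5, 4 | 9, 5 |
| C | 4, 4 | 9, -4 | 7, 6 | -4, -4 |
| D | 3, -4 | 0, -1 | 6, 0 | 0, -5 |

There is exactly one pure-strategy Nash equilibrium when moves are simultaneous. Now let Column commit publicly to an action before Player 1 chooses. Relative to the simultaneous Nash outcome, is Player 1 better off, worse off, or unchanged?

Work backward from Player 1's decision.
- W → Player 1 plays B (best of 1, 6, 4, 3); Column gets 7.
- X → Player 1 plays C (best of -1, 7, 9, 0); Column gets -4.
- Y → Player 1 plays A (best of 9, -5, 7, 6); Column gets 9.
- Z → Player 1 plays B (best of 4, 9, -4, 0); Column gets 5.
Maximizing over 7, -4, 9, 5, Column chooses Y. Subgame-perfect outcome: (A, Y) with payoffs (9, 9).
Now find the simultaneous Nash equilibrium.
Player 1's best replies: W→B; X→C; Y→A; Z→B.
Column's best replies: A→Z; B→W; C→Y; D→Y.
The unique mutual best reply is (B, W), giving (6, 7).
Player 1 earns 9 sequentially versus 6 at the Nash outcome: better off.

better off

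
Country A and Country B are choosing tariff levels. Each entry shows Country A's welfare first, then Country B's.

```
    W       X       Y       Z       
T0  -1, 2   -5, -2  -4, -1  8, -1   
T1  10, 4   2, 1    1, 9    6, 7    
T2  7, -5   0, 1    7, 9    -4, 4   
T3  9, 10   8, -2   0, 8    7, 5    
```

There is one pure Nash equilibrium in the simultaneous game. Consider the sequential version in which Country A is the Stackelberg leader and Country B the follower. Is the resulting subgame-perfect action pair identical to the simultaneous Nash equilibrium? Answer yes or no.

no

Country B best-responds to each possible Country A move:
- T0: BR = W, leader payoff -1.
- T1: BR = Y, leader payoff 1.
- T2: BR = Y, leader payoff 7.
- T3: BR = W, leader payoff 9.
Among -1, 1, 7, 9, the best is 9 at T3. Subgame-perfect outcome: (T3, W) with payoffs (9, 10).
Under simultaneous play:
Country A's best replies: W→T1; X→T3; Y→T2; Z→T0.
Country B's best replies: T0→W; T1→Y; T2→Y; T3→W.
The unique mutual best reply is (T2, Y), giving (7, 9).
Sequential outcome (T3, W) differs from the Nash profile (T2, Y).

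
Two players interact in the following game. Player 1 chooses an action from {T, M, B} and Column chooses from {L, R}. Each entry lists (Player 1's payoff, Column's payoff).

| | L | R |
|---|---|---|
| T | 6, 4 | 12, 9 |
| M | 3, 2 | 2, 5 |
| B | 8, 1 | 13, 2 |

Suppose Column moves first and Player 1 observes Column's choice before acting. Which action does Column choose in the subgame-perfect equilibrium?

Solve by backward induction (Column leads).
- L: BR = B, leader payoff 1.
- R: BR = B, leader payoff 2.
Among 1, 2, the best is 2 at R. Subgame-perfect outcome: (B, R) with payoffs (13, 2).

R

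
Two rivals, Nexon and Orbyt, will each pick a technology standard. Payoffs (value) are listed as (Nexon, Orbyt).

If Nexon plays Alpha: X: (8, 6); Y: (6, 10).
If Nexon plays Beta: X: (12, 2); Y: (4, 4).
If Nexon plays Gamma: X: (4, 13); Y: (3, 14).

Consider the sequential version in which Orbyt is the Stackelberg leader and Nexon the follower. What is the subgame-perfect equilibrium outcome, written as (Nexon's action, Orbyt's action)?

Nexon best-responds to each possible Orbyt move:
- X: Nexon compares 8, 12, 4 and picks Beta; Orbyt would get 2.
- Y: Nexon compares 6, 4, 3 and picks Alpha; Orbyt would get 10.
Among 2, 10, the best is 10 at Y. Subgame-perfect outcome: (Alpha, Y) with payoffs (6, 10).

(Alpha, Y)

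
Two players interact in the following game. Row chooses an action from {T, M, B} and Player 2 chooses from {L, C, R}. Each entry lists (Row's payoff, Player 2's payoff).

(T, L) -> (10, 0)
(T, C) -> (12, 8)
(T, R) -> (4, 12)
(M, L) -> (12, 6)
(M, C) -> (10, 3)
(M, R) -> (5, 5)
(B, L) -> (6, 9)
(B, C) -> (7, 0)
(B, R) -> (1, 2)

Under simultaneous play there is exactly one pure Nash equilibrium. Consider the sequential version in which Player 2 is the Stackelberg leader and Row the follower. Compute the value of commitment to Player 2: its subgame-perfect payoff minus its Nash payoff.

2

Backward induction with Player 2 moving first.
- L → Row plays M (best of 10, 12, 6); Player 2 gets 6.
- C → Row plays T (best of 12, 10, 7); Player 2 gets 8.
- R → Row plays M (best of 4, 5, 1); Player 2 gets 5.
Player 2's induced payoffs are 6, 8, 5, so Player 2 commits to C. Subgame-perfect outcome: (T, C) with payoffs (12, 8).
Under simultaneous play:
Row's best replies: L→M; C→T; R→M.
Player 2's best replies: T→R; M→L; B→L.
The unique mutual best reply is (M, L), giving (12, 6).
Player 2's commitment gain: 8 − 6 = 2.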